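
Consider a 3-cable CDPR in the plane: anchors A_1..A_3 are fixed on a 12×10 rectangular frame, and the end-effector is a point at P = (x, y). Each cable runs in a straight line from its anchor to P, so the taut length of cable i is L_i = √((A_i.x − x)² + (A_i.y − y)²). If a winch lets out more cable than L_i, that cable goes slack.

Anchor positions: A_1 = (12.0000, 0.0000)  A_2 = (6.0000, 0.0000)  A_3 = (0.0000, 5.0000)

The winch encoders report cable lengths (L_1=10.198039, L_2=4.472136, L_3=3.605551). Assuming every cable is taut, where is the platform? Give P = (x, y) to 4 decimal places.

expand ‖A_i−P‖²=L_i² and subtract eq 1 (c_i ≔ ‖A_i‖²−L_i²)
c_1 = 144.0000+0.0000−104.0000 = 40.0000
eq1−eq2 → [12.0000  0.0000]·P = 24.0000
eq1−eq3 → [24.0000  -10.0000]·P = 28.0000
2×2 solve → P = (2.0000, 2.0000)

(2.0000, 2.0000)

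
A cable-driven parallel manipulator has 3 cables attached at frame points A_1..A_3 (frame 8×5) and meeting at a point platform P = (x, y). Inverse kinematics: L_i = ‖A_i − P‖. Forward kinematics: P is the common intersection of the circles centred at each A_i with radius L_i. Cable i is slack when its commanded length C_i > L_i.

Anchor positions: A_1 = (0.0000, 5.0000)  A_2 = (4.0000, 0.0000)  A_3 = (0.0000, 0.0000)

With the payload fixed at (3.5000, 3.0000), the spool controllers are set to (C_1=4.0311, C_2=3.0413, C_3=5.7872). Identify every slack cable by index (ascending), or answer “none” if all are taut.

cable 1: L_1 = ‖A_1−P‖ = 4.0311;  C_1 = 4.0311 → taut
cable 2: L_2 = ‖A_2−P‖ = 3.0414;  C_2 = 3.0413 → taut
cable 3: L_3 = ‖A_3−P‖ = 4.6098;  C_3 = 5.7872 → slack

3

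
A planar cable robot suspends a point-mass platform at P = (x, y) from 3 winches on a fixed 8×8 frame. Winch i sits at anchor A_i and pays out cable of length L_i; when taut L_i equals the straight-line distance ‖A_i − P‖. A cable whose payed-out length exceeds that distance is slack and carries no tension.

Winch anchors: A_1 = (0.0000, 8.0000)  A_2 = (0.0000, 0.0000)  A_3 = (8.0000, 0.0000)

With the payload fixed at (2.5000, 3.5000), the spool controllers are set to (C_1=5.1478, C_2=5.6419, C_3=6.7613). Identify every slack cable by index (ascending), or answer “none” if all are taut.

2, 3

cable 1: √((-2.5000)²+(4.5000)²)=5.1478, C_1=5.1478: taut
cable 2: √((-2.5000)²+(-3.5000)²)=4.3012, C_2=5.6419: slack
cable 3: √((5.5000)²+(-3.5000)²)=6.5192, C_3=6.7613: slack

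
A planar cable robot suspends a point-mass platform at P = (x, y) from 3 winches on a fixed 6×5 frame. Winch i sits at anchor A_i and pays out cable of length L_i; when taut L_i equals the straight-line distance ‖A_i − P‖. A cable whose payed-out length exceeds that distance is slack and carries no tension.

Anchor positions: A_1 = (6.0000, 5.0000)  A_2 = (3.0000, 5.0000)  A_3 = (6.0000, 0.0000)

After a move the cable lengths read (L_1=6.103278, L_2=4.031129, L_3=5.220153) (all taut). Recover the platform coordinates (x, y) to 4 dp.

expand ‖A_i−P‖²=L_i² and subtract eq 1 (q_i ≔ ‖A_i‖²−L_i²)
q_1 = 36.0000+25.0000−37.2500 = 23.7500
eq1−eq2 → [6.0000  0.0000]·P = 6.0000
eq1−eq3 → [0.0000  10.0000]·P = 15.0000
2×2 solve → P = (1.0000, 1.5000)

(1.0000, 1.5000)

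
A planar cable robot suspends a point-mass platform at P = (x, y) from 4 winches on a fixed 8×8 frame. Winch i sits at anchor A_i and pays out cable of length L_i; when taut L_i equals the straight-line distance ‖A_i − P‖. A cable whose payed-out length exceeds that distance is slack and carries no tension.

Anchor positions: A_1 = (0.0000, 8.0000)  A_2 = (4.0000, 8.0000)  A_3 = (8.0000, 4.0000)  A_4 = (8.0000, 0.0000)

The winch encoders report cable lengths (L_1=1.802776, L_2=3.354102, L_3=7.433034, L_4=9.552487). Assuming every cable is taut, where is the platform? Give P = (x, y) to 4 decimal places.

(1.0000, 6.5000)

circle eqns → linear via eq_j − eq_1; set k_j = A_j·A_j − L_j²
k_1 = 0.0000+64.0000−3.2500 = 60.7500
-8.0000·x + 0.0000·y = k_1−k_2 = -8.0000
-16.0000·x + 8.0000·y = k_1−k_3 = 36.0000
-16.0000·x + 16.0000·y = k_1−k_4 = 88.0000
solve first two rows → x=1.0000, y=6.5000
check cable 4: ‖A_4−P‖² = 91.2500 ≈ L_4² = 91.2500 ✓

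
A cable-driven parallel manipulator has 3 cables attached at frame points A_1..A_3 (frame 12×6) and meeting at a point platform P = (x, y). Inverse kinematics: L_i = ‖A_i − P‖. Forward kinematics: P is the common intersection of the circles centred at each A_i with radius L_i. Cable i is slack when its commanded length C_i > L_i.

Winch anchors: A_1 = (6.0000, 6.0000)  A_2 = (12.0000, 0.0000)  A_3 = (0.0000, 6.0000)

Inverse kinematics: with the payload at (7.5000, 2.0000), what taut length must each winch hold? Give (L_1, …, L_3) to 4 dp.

(4.2720, 4.9244, 8.5000)

L_1 = √((6.0000−7.5000)² + (6.0000−2.0000)²) = 4.2720
L_2 = √((12.0000−7.5000)² + (0.0000−2.0000)²) = 4.9244
L_3 = √((0.0000−7.5000)² + (6.0000−2.0000)²) = 8.5000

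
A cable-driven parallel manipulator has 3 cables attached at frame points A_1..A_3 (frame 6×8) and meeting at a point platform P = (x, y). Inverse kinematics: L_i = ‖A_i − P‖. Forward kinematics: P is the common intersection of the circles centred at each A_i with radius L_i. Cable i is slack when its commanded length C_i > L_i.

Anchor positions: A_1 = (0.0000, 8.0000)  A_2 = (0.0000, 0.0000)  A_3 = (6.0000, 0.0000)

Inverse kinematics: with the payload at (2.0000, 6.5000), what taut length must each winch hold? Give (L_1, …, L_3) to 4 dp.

L_1: Δ = A_1−P = (-2.0000, 1.5000) → ‖Δ‖ = √6.2500 = 2.5000
L_2: Δ = A_2−P = (-2.0000, -6.5000) → ‖Δ‖ = √46.2500 = 6.8007
L_3: Δ = A_3−P = (4.0000, -6.5000) → ‖Δ‖ = √58.2500 = 7.6322

(2.5000, 6.8007, 7.6322)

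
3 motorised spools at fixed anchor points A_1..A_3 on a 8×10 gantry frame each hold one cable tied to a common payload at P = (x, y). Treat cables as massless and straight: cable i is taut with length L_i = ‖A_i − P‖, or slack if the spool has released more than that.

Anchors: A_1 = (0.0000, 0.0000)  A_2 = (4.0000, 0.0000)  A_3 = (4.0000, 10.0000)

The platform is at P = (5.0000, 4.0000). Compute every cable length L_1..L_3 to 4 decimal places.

(6.4031, 4.1231, 6.0828)

L_1: Δ = A_1−P = (-5.0000, -4.0000) → ‖Δ‖ = √41.0000 = 6.4031
L_2: Δ = A_2−P = (-1.0000, -4.0000) → ‖Δ‖ = √17.0000 = 4.1231
L_3: Δ = A_3−P = (-1.0000, 6.0000) → ‖Δ‖ = √37.0000 = 6.0828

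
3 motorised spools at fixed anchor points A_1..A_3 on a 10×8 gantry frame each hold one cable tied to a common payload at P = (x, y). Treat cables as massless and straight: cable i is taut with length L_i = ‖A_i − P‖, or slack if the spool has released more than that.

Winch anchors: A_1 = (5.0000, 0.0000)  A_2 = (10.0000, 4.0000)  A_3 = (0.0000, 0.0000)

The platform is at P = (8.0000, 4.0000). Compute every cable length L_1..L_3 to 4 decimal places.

cable 1: Δx=-3.0000, Δy=-4.0000; L_1 = √(Δx²+Δy²) = 5.0000
cable 2: Δx=2.0000, Δy=0.0000; L_2 = √(Δx²+Δy²) = 2.0000
cable 3: Δx=-8.0000, Δy=-4.0000; L_3 = √(Δx²+Δy²) = 8.9443

(5.0000, 2.0000, 8.9443)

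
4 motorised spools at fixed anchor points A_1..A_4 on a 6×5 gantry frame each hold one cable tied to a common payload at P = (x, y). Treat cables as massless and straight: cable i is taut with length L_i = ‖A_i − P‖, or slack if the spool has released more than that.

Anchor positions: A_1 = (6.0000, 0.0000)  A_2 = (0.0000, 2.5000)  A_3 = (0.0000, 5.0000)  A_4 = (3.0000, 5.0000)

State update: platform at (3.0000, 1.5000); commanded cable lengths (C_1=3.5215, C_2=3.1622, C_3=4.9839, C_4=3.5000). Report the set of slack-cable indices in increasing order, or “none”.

cable 1: √((3.0000)²+(-1.5000)²)=3.3541, C_1=3.5215: slack
cable 2: √((-3.0000)²+(1.0000)²)=3.1623, C_2=3.1622: taut
cable 3: √((-3.0000)²+(3.5000)²)=4.6098, C_3=4.9839: slack
cable 4: √((0.0000)²+(3.5000)²)=3.5000, C_4=3.5000: taut

1, 3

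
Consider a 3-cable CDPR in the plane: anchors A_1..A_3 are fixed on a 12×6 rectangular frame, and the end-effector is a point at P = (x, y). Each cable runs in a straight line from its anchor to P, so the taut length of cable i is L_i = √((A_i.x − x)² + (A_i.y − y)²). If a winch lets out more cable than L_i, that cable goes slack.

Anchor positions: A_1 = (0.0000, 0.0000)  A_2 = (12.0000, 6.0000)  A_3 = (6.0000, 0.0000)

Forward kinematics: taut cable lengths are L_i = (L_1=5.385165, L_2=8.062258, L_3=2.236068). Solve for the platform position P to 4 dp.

(5.0000, 2.0000)

each cable: (A_i−P)·(A_i−P) = L_i²; let q_i = ‖A_i‖²−L_i²
q_1 = 0.0000+0.0000−29.0000 = -29.0000
row 1: -24.0000x − 12.0000y = -144.0000  (q_2=115.0000)
row 2: -12.0000x + 0.0000y = -60.0000  (q_3=31.0000)
Cramer on rows 1–2 → x = 5.0000, y = 2.0000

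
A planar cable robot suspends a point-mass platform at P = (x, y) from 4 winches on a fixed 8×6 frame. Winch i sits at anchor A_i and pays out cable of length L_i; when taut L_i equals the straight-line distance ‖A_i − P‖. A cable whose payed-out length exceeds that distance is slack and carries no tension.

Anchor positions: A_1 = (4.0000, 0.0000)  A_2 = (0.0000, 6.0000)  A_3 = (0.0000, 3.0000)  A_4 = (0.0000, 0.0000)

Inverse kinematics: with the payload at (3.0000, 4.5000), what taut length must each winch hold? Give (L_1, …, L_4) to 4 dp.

cable 1: Δx=1.0000, Δy=-4.5000; L_1 = √(Δx²+Δy²) = 4.6098
cable 2: Δx=-3.0000, Δy=1.5000; L_2 = √(Δx²+Δy²) = 3.3541
cable 3: Δx=-3.0000, Δy=-1.5000; L_3 = √(Δx²+Δy²) = 3.3541
cable 4: Δx=-3.0000, Δy=-4.5000; L_4 = √(Δx²+Δy²) = 5.4083

(4.6098, 3.3541, 3.3541, 5.4083)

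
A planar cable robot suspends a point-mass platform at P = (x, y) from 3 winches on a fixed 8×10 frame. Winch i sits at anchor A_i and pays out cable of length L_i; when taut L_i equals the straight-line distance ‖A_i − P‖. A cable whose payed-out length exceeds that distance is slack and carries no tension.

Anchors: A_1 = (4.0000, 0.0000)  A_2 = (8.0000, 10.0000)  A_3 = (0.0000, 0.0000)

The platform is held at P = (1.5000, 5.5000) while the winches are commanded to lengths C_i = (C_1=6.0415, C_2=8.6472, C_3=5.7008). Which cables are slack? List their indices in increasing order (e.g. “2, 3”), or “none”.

cable 1: L_1 = ‖A_1−P‖ = 6.0415;  C_1 = 6.0415 → taut
cable 2: L_2 = ‖A_2−P‖ = 7.9057;  C_2 = 8.6472 → slack
cable 3: L_3 = ‖A_3−P‖ = 5.7009;  C_3 = 5.7008 → taut

2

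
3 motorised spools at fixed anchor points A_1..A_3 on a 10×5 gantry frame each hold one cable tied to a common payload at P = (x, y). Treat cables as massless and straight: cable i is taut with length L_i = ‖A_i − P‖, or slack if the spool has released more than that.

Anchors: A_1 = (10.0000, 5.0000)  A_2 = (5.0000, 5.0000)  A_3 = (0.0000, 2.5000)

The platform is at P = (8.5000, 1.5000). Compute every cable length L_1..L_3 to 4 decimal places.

L_1: Δ = A_1−P = (1.5000, 3.5000) → ‖Δ‖ = √14.5000 = 3.8079
L_2: Δ = A_2−P = (-3.5000, 3.5000) → ‖Δ‖ = √24.5000 = 4.9497
L_3: Δ = A_3−P = (-8.5000, 1.0000) → ‖Δ‖ = √73.2500 = 8.5586

(3.8079, 4.9497, 8.5586)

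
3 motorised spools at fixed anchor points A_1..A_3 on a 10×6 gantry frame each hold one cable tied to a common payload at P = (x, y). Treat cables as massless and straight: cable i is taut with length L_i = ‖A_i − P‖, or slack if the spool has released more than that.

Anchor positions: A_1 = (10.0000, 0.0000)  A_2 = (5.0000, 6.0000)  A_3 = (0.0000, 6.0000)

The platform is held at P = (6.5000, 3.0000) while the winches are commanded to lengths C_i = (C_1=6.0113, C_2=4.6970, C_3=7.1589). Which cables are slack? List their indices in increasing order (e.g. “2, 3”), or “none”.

i=1: geometric 4.6098 vs commanded 6.0113 ⇒ slack
i=2: geometric 3.3541 vs commanded 4.6970 ⇒ slack
i=3: geometric 7.1589 vs commanded 7.1589 ⇒ taut

1, 2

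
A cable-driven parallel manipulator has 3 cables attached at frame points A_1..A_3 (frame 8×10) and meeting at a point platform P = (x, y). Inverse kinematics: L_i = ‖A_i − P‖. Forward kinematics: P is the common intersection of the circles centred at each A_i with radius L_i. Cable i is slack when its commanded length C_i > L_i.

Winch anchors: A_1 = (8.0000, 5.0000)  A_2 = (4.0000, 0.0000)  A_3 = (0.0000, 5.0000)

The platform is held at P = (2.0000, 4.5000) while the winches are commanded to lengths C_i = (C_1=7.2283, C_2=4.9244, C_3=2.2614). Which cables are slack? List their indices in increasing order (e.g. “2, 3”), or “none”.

1, 3

cable 1: L_1 = ‖A_1−P‖ = 6.0208;  C_1 = 7.2283 → slack
cable 2: L_2 = ‖A_2−P‖ = 4.9244;  C_2 = 4.9244 → taut
cable 3: L_3 = ‖A_3−P‖ = 2.0616;  C_3 = 2.2614 → slack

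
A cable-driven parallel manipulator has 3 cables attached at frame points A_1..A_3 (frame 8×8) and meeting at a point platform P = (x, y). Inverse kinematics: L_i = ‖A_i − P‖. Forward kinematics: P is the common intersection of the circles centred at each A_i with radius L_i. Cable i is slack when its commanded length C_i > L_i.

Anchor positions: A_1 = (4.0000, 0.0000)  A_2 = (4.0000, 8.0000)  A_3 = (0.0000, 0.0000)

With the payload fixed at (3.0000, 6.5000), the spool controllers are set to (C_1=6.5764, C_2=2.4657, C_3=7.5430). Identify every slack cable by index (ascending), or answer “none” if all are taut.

i=1: geometric 6.5765 vs commanded 6.5764 ⇒ taut
i=2: geometric 1.8028 vs commanded 2.4657 ⇒ slack
i=3: geometric 7.1589 vs commanded 7.5430 ⇒ slack

2, 3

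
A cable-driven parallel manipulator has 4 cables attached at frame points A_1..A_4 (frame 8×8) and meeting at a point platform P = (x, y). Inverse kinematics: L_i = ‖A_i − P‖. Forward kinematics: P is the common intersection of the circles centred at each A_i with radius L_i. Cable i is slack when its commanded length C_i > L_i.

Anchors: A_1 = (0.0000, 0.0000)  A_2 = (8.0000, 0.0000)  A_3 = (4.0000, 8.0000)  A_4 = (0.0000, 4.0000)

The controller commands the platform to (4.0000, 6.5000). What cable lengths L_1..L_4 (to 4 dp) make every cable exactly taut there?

(7.6322, 7.6322, 1.5000, 4.7170)

cable 1: Δx=-4.0000, Δy=-6.5000; L_1 = √(Δx²+Δy²) = 7.6322
cable 2: Δx=4.0000, Δy=-6.5000; L_2 = √(Δx²+Δy²) = 7.6322
cable 3: Δx=0.0000, Δy=1.5000; L_3 = √(Δx²+Δy²) = 1.5000
cable 4: Δx=-4.0000, Δy=-2.5000; L_4 = √(Δx²+Δy²) = 4.7170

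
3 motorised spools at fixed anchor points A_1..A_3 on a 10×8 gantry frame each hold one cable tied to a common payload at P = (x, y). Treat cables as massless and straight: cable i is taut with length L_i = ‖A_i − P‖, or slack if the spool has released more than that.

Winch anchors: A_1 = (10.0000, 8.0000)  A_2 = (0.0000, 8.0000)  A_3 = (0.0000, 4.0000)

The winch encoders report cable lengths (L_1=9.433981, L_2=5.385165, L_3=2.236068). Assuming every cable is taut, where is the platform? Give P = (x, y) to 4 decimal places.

(2.0000, 3.0000)

expand ‖A_i−P‖²=L_i² and subtract eq 1 (c_i ≔ ‖A_i‖²−L_i²)
c_1 = 100.0000+64.0000−89.0000 = 75.0000
eq1−eq2 → [20.0000  0.0000]·P = 40.0000
eq1−eq3 → [20.0000  8.0000]·P = 64.0000
2×2 solve → P = (2.0000, 3.0000)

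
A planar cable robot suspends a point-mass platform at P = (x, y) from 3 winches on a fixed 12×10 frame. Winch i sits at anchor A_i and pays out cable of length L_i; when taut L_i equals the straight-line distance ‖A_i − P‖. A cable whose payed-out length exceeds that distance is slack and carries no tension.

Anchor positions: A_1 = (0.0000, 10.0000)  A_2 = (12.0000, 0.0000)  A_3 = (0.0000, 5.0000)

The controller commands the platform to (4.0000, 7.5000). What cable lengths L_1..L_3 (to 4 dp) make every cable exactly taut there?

(4.7170, 10.9659, 4.7170)

cable 1: Δx=-4.0000, Δy=2.5000; L_1 = √(Δx²+Δy²) = 4.7170
cable 2: Δx=8.0000, Δy=-7.5000; L_2 = √(Δx²+Δy²) = 10.9659
cable 3: Δx=-4.0000, Δy=-2.5000; L_3 = √(Δx²+Δy²) = 4.7170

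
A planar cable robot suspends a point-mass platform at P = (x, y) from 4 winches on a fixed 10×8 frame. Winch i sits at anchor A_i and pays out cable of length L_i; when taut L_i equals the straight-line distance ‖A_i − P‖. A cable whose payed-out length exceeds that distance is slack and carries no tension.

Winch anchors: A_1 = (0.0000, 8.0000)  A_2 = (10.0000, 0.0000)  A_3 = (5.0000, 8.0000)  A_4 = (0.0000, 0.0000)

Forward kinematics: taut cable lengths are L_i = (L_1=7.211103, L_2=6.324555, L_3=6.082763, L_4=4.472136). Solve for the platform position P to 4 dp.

(4.0000, 2.0000)

circle eqns → linear via eq_j − eq_1; set q_j = A_j·A_j − L_j²
q_1 = 0.0000+64.0000−52.0000 = 12.0000
-20.0000·x + 16.0000·y = q_1−q_2 = -48.0000
-10.0000·x + 0.0000·y = q_1−q_3 = -40.0000
0.0000·x + 16.0000·y = q_1−q_4 = 32.0000
solve first two rows → x=4.0000, y=2.0000
check cable 4: ‖A_4−P‖² = 20.0000 ≈ L_4² = 20.0000 ✓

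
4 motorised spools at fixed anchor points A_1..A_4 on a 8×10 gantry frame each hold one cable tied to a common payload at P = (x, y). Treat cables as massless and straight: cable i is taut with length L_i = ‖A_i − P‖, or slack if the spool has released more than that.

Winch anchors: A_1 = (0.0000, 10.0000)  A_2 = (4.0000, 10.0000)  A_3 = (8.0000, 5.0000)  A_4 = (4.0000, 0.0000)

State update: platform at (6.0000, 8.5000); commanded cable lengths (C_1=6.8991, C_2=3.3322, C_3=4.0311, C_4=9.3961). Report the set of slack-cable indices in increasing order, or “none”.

1, 2, 4

cable 1: L_1 = ‖A_1−P‖ = 6.1847;  C_1 = 6.8991 → slack
cable 2: L_2 = ‖A_2−P‖ = 2.5000;  C_2 = 3.3322 → slack
cable 3: L_3 = ‖A_3−P‖ = 4.0311;  C_3 = 4.0311 → taut
cable 4: L_4 = ‖A_4−P‖ = 8.7321;  C_4 = 9.3961 → slack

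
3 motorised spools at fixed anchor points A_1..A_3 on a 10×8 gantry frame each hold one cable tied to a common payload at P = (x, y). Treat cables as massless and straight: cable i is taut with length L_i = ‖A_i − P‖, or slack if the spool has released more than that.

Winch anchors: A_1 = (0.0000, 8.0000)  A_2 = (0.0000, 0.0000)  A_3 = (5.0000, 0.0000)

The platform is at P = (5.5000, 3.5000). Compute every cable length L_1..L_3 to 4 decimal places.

L_1 = √((0.0000−5.5000)² + (8.0000−3.5000)²) = 7.1063
L_2 = √((0.0000−5.5000)² + (0.0000−3.5000)²) = 6.5192
L_3 = √((5.0000−5.5000)² + (0.0000−3.5000)²) = 3.5355

(7.1063, 6.5192, 3.5355)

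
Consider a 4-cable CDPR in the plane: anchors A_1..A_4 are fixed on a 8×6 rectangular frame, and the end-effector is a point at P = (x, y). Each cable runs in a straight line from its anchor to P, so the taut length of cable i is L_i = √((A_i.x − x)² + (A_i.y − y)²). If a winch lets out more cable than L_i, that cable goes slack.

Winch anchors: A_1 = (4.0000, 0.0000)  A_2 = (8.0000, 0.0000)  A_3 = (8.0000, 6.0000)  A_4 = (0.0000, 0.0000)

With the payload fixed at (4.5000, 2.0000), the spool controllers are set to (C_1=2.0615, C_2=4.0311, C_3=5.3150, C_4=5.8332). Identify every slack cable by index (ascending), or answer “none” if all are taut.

4

cable 1: L_1 = ‖A_1−P‖ = 2.0616;  C_1 = 2.0615 → taut
cable 2: L_2 = ‖A_2−P‖ = 4.0311;  C_2 = 4.0311 → taut
cable 3: L_3 = ‖A_3−P‖ = 5.3151;  C_3 = 5.3150 → taut
cable 4: L_4 = ‖A_4−P‖ = 4.9244;  C_4 = 5.8332 → slack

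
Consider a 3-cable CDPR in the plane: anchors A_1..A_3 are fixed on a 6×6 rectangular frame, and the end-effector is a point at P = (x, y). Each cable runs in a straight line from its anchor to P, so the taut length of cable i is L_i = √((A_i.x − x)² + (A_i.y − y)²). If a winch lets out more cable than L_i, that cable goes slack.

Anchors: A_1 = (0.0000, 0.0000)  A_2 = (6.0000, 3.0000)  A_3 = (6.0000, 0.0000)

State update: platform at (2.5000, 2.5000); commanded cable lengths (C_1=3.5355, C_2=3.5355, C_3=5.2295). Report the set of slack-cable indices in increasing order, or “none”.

cable 1: L_1 = ‖A_1−P‖ = 3.5355;  C_1 = 3.5355 → taut
cable 2: L_2 = ‖A_2−P‖ = 3.5355;  C_2 = 3.5355 → taut
cable 3: L_3 = ‖A_3−P‖ = 4.3012;  C_3 = 5.2295 → slack

3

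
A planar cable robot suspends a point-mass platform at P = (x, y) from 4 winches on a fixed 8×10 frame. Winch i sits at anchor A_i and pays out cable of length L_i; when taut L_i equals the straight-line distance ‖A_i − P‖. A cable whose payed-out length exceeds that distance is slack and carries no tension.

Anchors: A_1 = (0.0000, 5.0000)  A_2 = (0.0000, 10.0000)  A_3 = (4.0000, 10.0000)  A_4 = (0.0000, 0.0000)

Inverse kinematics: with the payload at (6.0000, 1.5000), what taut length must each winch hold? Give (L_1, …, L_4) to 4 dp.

L_1: Δ = A_1−P = (-6.0000, 3.5000) → ‖Δ‖ = √48.2500 = 6.9462
L_2: Δ = A_2−P = (-6.0000, 8.5000) → ‖Δ‖ = √108.2500 = 10.4043
L_3: Δ = A_3−P = (-2.0000, 8.5000) → ‖Δ‖ = √76.2500 = 8.7321
L_4: Δ = A_4−P = (-6.0000, -1.5000) → ‖Δ‖ = √38.2500 = 6.1847

(6.9462, 10.4043, 8.7321, 6.1847)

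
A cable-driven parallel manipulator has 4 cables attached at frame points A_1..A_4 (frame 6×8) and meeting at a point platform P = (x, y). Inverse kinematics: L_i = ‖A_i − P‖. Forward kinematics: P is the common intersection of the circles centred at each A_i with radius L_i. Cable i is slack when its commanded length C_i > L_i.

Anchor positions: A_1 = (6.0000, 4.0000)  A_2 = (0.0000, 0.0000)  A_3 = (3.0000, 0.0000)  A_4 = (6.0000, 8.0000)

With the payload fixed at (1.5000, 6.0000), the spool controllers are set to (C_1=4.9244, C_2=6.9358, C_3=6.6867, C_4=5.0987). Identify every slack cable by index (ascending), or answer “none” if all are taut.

2, 3, 4

cable 1: √((4.5000)²+(-2.0000)²)=4.9244, C_1=4.9244: taut
cable 2: √((-1.5000)²+(-6.0000)²)=6.1847, C_2=6.9358: slack
cable 3: √((1.5000)²+(-6.0000)²)=6.1847, C_3=6.6867: slack
cable 4: √((4.5000)²+(2.0000)²)=4.9244, C_4=5.0987: slack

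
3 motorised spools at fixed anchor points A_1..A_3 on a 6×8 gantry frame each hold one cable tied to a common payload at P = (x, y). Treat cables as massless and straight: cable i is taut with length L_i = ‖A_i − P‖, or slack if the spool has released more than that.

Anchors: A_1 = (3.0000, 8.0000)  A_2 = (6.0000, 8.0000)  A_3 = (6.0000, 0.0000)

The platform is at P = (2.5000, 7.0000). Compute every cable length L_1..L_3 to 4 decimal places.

(1.1180, 3.6401, 7.8262)

cable 1: Δx=0.5000, Δy=1.0000; L_1 = √(Δx²+Δy²) = 1.1180
cable 2: Δx=3.5000, Δy=1.0000; L_2 = √(Δx²+Δy²) = 3.6401
cable 3: Δx=3.5000, Δy=-7.0000; L_3 = √(Δx²+Δy²) = 7.8262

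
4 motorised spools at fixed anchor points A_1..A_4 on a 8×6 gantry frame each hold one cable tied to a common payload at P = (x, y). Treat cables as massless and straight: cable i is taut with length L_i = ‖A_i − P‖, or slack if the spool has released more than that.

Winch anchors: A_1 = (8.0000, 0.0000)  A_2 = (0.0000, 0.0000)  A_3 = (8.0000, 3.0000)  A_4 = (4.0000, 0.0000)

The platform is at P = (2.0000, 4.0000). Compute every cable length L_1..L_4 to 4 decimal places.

(7.2111, 4.4721, 6.0828, 4.4721)

cable 1: Δx=6.0000, Δy=-4.0000; L_1 = √(Δx²+Δy²) = 7.2111
cable 2: Δx=-2.0000, Δy=-4.0000; L_2 = √(Δx²+Δy²) = 4.4721
cable 3: Δx=6.0000, Δy=-1.0000; L_3 = √(Δx²+Δy²) = 6.0828
cable 4: Δx=2.0000, Δy=-4.0000; L_4 = √(Δx²+Δy²) = 4.4721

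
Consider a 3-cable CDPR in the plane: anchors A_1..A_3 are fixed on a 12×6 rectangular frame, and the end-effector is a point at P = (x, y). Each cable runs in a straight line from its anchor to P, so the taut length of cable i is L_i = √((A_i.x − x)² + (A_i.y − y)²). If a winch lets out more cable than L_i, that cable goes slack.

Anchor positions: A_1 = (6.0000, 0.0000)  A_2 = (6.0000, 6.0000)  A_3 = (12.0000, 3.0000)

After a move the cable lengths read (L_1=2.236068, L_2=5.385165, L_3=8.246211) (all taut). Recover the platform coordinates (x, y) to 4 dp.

expand ‖A_i−P‖²=L_i² and subtract eq 1 (c_i ≔ ‖A_i‖²−L_i²)
c_1 = 36.0000+0.0000−5.0000 = 31.0000
eq1−eq2 → [0.0000  -12.0000]·P = -12.0000
eq1−eq3 → [-12.0000  -6.0000]·P = -54.0000
2×2 solve → P = (4.0000, 1.0000)

(4.0000, 1.0000)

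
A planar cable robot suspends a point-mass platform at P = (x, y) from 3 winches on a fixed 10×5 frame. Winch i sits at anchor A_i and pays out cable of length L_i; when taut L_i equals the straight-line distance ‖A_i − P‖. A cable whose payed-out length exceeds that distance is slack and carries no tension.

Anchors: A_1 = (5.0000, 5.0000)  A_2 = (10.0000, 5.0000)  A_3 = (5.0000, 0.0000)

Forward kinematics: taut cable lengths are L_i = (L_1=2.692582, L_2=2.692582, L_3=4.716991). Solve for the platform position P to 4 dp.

each cable: (A_i−P)·(A_i−P) = L_i²; let k_i = ‖A_i‖²−L_i²
k_1 = 25.0000+25.0000−7.2500 = 42.7500
row 1: -10.0000x + 0.0000y = -75.0000  (k_2=117.7500)
row 2: 0.0000x + 10.0000y = 40.0000  (k_3=2.7500)
Cramer on rows 1–2 → x = 7.5000, y = 4.0000

(7.5000, 4.0000)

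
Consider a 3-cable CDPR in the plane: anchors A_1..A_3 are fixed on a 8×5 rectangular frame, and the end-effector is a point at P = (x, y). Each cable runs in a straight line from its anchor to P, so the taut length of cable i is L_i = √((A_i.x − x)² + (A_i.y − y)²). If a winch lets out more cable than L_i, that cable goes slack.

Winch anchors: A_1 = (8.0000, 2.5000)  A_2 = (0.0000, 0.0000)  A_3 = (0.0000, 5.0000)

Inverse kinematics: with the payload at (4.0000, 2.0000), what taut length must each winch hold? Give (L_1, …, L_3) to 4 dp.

cable 1: Δx=4.0000, Δy=0.5000; L_1 = √(Δx²+Δy²) = 4.0311
cable 2: Δx=-4.0000, Δy=-2.0000; L_2 = √(Δx²+Δy²) = 4.4721
cable 3: Δx=-4.0000, Δy=3.0000; L_3 = √(Δx²+Δy²) = 5.0000

(4.0311, 4.4721, 5.0000)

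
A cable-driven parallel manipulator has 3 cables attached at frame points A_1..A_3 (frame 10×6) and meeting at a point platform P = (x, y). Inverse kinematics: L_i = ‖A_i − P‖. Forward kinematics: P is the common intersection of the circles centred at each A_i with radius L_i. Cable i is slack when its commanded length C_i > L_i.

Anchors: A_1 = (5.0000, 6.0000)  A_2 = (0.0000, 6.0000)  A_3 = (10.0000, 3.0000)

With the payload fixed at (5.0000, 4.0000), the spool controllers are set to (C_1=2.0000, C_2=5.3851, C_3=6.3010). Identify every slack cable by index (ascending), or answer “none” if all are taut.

3

cable 1: L_1 = ‖A_1−P‖ = 2.0000;  C_1 = 2.0000 → taut
cable 2: L_2 = ‖A_2−P‖ = 5.3852;  C_2 = 5.3851 → taut
cable 3: L_3 = ‖A_3−P‖ = 5.0990;  C_3 = 6.3010 → slack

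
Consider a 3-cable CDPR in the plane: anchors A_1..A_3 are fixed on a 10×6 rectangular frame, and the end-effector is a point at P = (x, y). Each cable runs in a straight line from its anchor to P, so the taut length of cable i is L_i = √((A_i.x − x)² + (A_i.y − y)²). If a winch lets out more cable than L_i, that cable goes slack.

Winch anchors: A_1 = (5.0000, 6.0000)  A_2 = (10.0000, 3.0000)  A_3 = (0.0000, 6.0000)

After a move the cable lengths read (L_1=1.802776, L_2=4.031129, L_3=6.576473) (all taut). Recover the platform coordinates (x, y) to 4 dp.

(6.5000, 5.0000)

expand ‖A_i−P‖²=L_i² and subtract eq 1 (q_i ≔ ‖A_i‖²−L_i²)
q_1 = 25.0000+36.0000−3.2500 = 57.7500
eq1−eq2 → [-10.0000  6.0000]·P = -35.0000
eq1−eq3 → [10.0000  0.0000]·P = 65.0000
2×2 solve → P = (6.5000, 5.0000)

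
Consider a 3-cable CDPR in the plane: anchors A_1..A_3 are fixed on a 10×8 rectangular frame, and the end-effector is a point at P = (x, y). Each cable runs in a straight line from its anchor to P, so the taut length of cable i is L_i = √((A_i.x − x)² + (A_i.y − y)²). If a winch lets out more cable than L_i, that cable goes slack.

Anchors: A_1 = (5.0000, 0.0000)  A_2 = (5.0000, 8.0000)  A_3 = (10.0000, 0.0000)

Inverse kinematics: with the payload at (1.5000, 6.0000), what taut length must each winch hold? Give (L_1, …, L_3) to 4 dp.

(6.9462, 4.0311, 10.4043)

cable 1: Δx=3.5000, Δy=-6.0000; L_1 = √(Δx²+Δy²) = 6.9462
cable 2: Δx=3.5000, Δy=2.0000; L_2 = √(Δx²+Δy²) = 4.0311
cable 3: Δx=8.5000, Δy=-6.0000; L_3 = √(Δx²+Δy²) = 10.4043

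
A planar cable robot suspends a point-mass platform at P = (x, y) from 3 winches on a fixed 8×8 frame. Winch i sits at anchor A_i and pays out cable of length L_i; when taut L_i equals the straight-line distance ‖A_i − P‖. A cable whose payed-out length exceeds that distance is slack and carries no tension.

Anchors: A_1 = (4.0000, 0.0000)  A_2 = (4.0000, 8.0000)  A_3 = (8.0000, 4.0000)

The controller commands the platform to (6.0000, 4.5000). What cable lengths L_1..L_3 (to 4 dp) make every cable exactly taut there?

(4.9244, 4.0311, 2.0616)

L_1: Δ = A_1−P = (-2.0000, -4.5000) → ‖Δ‖ = √24.2500 = 4.9244
L_2: Δ = A_2−P = (-2.0000, 3.5000) → ‖Δ‖ = √16.2500 = 4.0311
L_3: Δ = A_3−P = (2.0000, -0.5000) → ‖Δ‖ = √4.2500 = 2.0616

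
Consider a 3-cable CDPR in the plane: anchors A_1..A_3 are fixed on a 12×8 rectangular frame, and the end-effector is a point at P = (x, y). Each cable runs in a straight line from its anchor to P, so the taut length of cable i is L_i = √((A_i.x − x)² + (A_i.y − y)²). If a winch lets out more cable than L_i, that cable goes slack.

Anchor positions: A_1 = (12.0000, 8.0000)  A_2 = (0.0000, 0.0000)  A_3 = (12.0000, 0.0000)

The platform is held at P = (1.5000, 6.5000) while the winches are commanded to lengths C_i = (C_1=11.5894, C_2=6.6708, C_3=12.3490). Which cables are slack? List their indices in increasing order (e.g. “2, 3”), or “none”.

1

cable 1: √((10.5000)²+(1.5000)²)=10.6066, C_1=11.5894: slack
cable 2: √((-1.5000)²+(-6.5000)²)=6.6708, C_2=6.6708: taut
cable 3: √((10.5000)²+(-6.5000)²)=12.3491, C_3=12.3490: taut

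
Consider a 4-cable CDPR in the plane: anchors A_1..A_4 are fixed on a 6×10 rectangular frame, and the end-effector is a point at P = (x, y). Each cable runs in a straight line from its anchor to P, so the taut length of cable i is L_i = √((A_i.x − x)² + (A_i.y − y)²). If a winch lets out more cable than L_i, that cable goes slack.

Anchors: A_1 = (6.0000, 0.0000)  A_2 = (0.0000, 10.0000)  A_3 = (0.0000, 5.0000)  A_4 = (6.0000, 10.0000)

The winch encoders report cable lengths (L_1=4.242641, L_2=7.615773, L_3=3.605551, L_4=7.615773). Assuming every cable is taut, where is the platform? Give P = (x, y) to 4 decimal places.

(3.0000, 3.0000)

circle eqns → linear via eq_j − eq_1; set c_j = A_j·A_j − L_j²
c_1 = 36.0000+0.0000−18.0000 = 18.0000
12.0000·x − 20.0000·y = c_1−c_2 = -24.0000
12.0000·x − 10.0000·y = c_1−c_3 = 6.0000
0.0000·x − 20.0000·y = c_1−c_4 = -60.0000
solve first two rows → x=3.0000, y=3.0000
check cable 4: ‖A_4−P‖² = 58.0000 ≈ L_4² = 58.0000 ✓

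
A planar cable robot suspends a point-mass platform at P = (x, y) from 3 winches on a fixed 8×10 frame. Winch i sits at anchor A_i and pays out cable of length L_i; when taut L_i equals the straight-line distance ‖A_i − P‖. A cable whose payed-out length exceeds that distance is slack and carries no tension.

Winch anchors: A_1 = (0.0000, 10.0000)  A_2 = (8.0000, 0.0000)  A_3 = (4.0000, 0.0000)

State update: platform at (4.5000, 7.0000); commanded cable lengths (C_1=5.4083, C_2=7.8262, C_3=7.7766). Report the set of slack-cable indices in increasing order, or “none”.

cable 1: L_1 = ‖A_1−P‖ = 5.4083;  C_1 = 5.4083 → taut
cable 2: L_2 = ‖A_2−P‖ = 7.8262;  C_2 = 7.8262 → taut
cable 3: L_3 = ‖A_3−P‖ = 7.0178;  C_3 = 7.7766 → slack

3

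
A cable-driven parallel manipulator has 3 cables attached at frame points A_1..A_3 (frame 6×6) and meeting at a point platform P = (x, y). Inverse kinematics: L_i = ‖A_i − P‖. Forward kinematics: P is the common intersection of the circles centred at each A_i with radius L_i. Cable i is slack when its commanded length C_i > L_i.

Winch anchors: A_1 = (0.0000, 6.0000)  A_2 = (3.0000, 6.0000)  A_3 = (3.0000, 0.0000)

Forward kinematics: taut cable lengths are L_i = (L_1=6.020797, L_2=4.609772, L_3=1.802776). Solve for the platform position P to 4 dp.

(4.0000, 1.5000)

circle eqns → linear via eq_j − eq_1; set k_j = A_j·A_j − L_j²
k_1 = 0.0000+36.0000−36.2500 = -0.2500
-6.0000·x + 0.0000·y = k_1−k_2 = -24.0000
-6.0000·x + 12.0000·y = k_1−k_3 = -6.0000
solve first two rows → x=4.0000, y=1.5000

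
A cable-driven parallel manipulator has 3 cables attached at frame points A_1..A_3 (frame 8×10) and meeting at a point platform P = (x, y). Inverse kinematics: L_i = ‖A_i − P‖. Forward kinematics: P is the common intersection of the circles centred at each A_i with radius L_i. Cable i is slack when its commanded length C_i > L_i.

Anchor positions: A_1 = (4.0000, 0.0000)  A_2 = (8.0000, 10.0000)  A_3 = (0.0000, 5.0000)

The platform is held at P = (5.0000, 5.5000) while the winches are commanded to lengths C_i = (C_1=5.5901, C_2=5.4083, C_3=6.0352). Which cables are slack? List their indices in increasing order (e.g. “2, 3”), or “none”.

3

cable 1: L_1 = ‖A_1−P‖ = 5.5902;  C_1 = 5.5901 → taut
cable 2: L_2 = ‖A_2−P‖ = 5.4083;  C_2 = 5.4083 → taut
cable 3: L_3 = ‖A_3−P‖ = 5.0249;  C_3 = 6.0352 → slack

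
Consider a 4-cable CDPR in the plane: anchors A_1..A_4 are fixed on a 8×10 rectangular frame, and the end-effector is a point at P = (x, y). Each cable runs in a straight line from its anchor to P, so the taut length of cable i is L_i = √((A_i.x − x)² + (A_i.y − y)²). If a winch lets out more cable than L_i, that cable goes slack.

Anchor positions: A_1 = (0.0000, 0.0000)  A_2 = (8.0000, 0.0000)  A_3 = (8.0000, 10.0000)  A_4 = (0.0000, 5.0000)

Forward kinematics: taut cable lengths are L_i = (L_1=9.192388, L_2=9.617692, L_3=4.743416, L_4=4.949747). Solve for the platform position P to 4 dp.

expand ‖A_i−P‖²=L_i² and subtract eq 1 (q_i ≔ ‖A_i‖²−L_i²)
q_1 = 0.0000+0.0000−84.5000 = -84.5000
eq1−eq2 → [-16.0000  0.0000]·P = -56.0000
eq1−eq3 → [-16.0000  -20.0000]·P = -226.0000
eq1−eq4 → [0.0000  -10.0000]·P = -85.0000
2×2 solve → P = (3.5000, 8.5000)
check cable 4: ‖A_4−P‖² = 24.5000 ≈ L_4² = 24.5000 ✓

(3.5000, 8.5000)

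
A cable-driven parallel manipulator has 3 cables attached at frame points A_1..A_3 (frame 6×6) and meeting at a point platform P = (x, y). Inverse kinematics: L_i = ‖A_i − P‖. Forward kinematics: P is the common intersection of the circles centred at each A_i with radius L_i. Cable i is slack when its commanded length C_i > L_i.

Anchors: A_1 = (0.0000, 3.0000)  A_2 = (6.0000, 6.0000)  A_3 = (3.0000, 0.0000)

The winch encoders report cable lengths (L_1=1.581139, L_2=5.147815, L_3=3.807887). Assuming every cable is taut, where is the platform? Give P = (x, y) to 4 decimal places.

circle eqns → linear via eq_j − eq_1; set c_j = A_j·A_j − L_j²
c_1 = 0.0000+9.0000−2.5000 = 6.5000
-12.0000·x − 6.0000·y = c_1−c_2 = -39.0000
-6.0000·x + 6.0000·y = c_1−c_3 = 12.0000
solve first two rows → x=1.5000, y=3.5000

(1.5000, 3.5000)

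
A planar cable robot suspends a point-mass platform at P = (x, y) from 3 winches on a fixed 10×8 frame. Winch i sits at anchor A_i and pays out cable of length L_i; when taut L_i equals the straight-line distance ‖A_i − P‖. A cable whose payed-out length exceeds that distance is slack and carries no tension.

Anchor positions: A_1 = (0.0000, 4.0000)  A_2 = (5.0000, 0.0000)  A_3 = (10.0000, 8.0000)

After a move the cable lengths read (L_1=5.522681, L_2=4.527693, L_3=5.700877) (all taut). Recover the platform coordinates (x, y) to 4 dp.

each cable: (A_i−P)·(A_i−P) = L_i²; let k_i = ‖A_i‖²−L_i²
k_1 = 0.0000+16.0000−30.5000 = -14.5000
row 1: -10.0000x + 8.0000y = -19.0000  (k_2=4.5000)
row 2: -20.0000x − 8.0000y = -146.0000  (k_3=131.5000)
Cramer on rows 1–2 → x = 5.5000, y = 4.5000

(5.5000, 4.5000)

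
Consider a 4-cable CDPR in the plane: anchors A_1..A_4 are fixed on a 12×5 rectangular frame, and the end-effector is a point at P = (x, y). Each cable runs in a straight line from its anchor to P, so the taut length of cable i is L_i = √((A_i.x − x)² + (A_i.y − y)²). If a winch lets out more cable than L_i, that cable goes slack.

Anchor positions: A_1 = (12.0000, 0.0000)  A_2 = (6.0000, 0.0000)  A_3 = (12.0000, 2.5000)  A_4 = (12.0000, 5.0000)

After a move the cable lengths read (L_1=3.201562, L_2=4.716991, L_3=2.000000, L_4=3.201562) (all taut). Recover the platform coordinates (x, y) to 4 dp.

circle eqns → linear via eq_j − eq_1; set c_j = A_j·A_j − L_j²
c_1 = 144.0000+0.0000−10.2500 = 133.7500
12.0000·x + 0.0000·y = c_1−c_2 = 120.0000
0.0000·x − 5.0000·y = c_1−c_3 = -12.5000
0.0000·x − 10.0000·y = c_1−c_4 = -25.0000
solve first two rows → x=10.0000, y=2.5000
check cable 4: ‖A_4−P‖² = 10.2500 ≈ L_4² = 10.2500 ✓

(10.0000, 2.5000)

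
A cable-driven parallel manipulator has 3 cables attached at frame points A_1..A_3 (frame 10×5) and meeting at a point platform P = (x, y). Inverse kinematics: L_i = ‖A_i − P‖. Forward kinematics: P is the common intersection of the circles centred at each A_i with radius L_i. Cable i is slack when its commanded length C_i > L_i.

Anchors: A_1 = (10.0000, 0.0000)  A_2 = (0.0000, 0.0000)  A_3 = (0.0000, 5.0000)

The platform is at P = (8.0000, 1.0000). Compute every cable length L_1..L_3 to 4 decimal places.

(2.2361, 8.0623, 8.9443)

L_1 = √((10.0000−8.0000)² + (0.0000−1.0000)²) = 2.2361
L_2 = √((0.0000−8.0000)² + (0.0000−1.0000)²) = 8.0623
L_3 = √((0.0000−8.0000)² + (5.0000−1.0000)²) = 8.9443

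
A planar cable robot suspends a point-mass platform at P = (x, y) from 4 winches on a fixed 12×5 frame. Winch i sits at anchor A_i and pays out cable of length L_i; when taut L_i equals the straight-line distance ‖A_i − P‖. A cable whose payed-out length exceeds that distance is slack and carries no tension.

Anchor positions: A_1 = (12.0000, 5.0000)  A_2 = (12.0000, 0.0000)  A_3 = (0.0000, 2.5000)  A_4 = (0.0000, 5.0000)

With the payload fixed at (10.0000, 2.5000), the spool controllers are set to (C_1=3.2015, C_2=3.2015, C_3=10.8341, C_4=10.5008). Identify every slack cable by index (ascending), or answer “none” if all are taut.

3, 4

cable 1: L_1 = ‖A_1−P‖ = 3.2016;  C_1 = 3.2015 → taut
cable 2: L_2 = ‖A_2−P‖ = 3.2016;  C_2 = 3.2015 → taut
cable 3: L_3 = ‖A_3−P‖ = 10.0000;  C_3 = 10.8341 → slack
cable 4: L_4 = ‖A_4−P‖ = 10.3078;  C_4 = 10.5008 → slack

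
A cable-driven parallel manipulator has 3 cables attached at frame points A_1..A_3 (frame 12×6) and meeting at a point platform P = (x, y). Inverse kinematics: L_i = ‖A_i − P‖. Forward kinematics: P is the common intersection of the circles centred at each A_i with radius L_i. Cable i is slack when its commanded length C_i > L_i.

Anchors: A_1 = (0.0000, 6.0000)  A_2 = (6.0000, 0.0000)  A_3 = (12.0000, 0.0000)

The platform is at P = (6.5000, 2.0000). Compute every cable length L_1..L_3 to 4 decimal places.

L_1 = √((0.0000−6.5000)² + (6.0000−2.0000)²) = 7.6322
L_2 = √((6.0000−6.5000)² + (0.0000−2.0000)²) = 2.0616
L_3 = √((12.0000−6.5000)² + (0.0000−2.0000)²) = 5.8523

(7.6322, 2.0616, 5.8523)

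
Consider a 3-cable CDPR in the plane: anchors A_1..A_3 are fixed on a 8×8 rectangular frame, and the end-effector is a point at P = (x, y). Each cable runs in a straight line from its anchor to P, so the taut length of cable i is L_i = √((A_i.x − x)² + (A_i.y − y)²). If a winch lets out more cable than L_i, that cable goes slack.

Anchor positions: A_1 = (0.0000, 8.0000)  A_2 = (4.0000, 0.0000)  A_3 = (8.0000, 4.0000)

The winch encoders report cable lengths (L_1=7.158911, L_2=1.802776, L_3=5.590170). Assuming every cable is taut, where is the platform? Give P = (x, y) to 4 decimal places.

(3.0000, 1.5000)

circle eqns → linear via eq_j − eq_1; set q_j = A_j·A_j − L_j²
q_1 = 0.0000+64.0000−51.2500 = 12.7500
-8.0000·x + 16.0000·y = q_1−q_2 = 0.0000
-16.0000·x + 8.0000·y = q_1−q_3 = -36.0000
solve first two rows → x=3.0000, y=1.5000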